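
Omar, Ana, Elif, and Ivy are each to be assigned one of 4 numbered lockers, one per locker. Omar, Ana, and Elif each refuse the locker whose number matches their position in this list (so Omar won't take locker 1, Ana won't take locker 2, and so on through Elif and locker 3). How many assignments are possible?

Let Aᵢ (for i ∈ {1, 2, 3}) be the placements that put person i in their forbidden locker. Any j of these fix j positions, leaving (4−j)! ways to fill the rest, and there are C(3,j) ways to pick which j.
By inclusion–exclusion, the number of valid placements is Σ_{j=0}^{3} (−1)^j C(3,j)·(4−j)!.
Computing: 24 − 18 + 6 − 1 = 11.

11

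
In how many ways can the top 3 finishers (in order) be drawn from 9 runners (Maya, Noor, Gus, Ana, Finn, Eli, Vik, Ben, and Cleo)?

504

There are 9 choices for 1st place, 8 for 2nd, and 7 for 3rd.
That gives 9 × 8 × 7 = 504.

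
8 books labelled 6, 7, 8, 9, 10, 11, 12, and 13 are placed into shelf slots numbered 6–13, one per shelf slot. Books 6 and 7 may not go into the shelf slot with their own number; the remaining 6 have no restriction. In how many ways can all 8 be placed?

30960

Let Aᵢ (for i ∈ {6, 7}) be the placements that put book i in its forbidden shelf slot. Any j of these fix j positions, leaving (8−j)! ways to fill the rest, and there are C(2,j) ways to pick which j.
By inclusion–exclusion, the number of valid placements is Σ_{j=0}^{2} (−1)^j C(2,j)·(8−j)!.
Computing: 40320 − 10080 + 720 = 30960.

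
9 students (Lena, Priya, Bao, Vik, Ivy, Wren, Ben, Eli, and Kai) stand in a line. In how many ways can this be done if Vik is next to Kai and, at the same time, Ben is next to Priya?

Treat {Vik,Kai} as one block (2 orders) and {Ben,Priya} as another (2 orders).
That leaves 7 units to arrange: 2 × 2 × 7! = 4 × 5040 = 20160.

20160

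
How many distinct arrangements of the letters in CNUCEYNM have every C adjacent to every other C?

2520

Treat the 2 copies of C as a single block. The multiset to arrange is then {CC, E, M, N, N, U, Y}, 7 items in all.
That gives (7)!/(2!) = 2520 arrangements.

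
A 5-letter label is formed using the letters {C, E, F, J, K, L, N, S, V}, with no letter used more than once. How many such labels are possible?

15120

With no repetition, fill the 5 letters in order: 9 choices, then 8, down to 5.
9 × 8 × 7 × 6 × 5 = 15120.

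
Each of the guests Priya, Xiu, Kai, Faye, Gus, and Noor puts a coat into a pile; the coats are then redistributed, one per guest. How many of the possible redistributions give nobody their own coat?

265

Let Aᵢ be the assignments in which guest i gets their own coat. We want the size of the complement of A₁∪…∪A_6.
By inclusion–exclusion this is Σ_{j=0}^{6} (−1)^j C(6,j)·(6−j)!.
Computing: 720 − 720 + 360 − 120 + 30 − 6 + 1 = 265.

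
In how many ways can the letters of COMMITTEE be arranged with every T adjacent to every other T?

10080

Treat the 2 copies of T as a single block. The multiset to arrange is then {TT, C, E, E, I, M, M, O}, 8 items in all.
That gives (8)!/(2!·2!) = 10080 arrangements.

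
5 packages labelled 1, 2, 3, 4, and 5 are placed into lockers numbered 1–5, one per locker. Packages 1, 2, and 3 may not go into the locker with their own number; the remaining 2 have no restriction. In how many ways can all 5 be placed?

64

Let Aᵢ (for i ∈ {1, 2, 3}) be the placements that put package i in its forbidden locker. Any j of these fix j positions, leaving (5−j)! ways to fill the rest, and there are C(3,j) ways to pick which j.
By inclusion–exclusion, the number of valid placements is Σ_{j=0}^{3} (−1)^j C(3,j)·(5−j)!.
Computing: 120 − 72 + 18 − 2 = 64.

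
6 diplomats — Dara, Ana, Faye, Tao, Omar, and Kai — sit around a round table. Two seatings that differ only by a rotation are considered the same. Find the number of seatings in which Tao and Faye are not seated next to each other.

72

Without the restriction there are (5)! = 120 seatings.
Those with Tao next to Faye: fuse the pair into one unit and seat 5 units around a circle — 2·(4)! = 48.
Subtracting, 120 − 48 = 72.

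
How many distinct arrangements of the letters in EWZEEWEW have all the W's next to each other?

Treat the 3 copies of W as a single block. The multiset to arrange is then {WWW, E, E, E, E, Z}, 6 items in all.
That gives (6)!/(4!) = 30 arrangements.

30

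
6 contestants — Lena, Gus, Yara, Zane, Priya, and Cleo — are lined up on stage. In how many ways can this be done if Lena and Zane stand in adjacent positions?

Glue Lena and Zane into one block (2 internal orders), leaving 5 units to arrange in a row.
That gives 2 × 5! = 2 × 120 = 240.

240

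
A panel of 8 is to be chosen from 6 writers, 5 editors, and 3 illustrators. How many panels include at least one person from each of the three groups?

2828

Total 8-person selections from all 14: C(14,8) = 3003.
Selections missing a whole group: no writers → C(8,8) = 1; no editors → C(9,8) = 9; no illustrators → C(11,8) = 165.
Add back selections omitting two groups (i.e. drawn from a single group): C(6,8) + C(5,8) + C(3,8) = 0.
By inclusion–exclusion: 3003 − 175 + 0 = 2828.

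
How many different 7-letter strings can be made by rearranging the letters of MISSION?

The 7 letters of MISSION have repeats: I appearing twice and S appearing twice.
Dividing 7! = 5040 by 2!·2! = 4 for the repeated letters gives 1260.

1260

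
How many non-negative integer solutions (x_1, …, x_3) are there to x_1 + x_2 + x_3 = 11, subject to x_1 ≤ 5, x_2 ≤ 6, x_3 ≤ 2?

6

Without the upper bounds there are C(13,2) = 78 ways to split 11 among 3 variables.
Subtract solutions that violate a single cap (substitute x_i' = x_i − (cap_i+1)): x_1 ≥ 6 gives C(7,2) = 21; x_2 ≥ 7 gives C(6,2) = 15; x_3 ≥ 3 gives C(10,2) = 45. Together 81.
Add back pairs where two caps are both exceeded: 0 + 6 + 3 = 9.
By inclusion–exclusion the count is 78 − 81 + 9 = 6.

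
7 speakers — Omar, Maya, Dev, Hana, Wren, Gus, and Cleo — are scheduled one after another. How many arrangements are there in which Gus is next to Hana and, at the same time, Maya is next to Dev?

480

Treat {Gus,Hana} as one block (2 orders) and {Maya,Dev} as another (2 orders).
That leaves 5 units to arrange: 2 × 2 × 5! = 4 × 120 = 480.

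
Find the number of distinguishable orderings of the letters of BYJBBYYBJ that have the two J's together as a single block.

Treat the 2 copies of J as a single block. The multiset to arrange is then {JJ, B, B, B, B, Y, Y, Y}, 8 items in all.
That gives (8)!/(4!·3!) = 280 arrangements.

280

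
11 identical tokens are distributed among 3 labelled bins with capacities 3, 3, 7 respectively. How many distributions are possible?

Ignoring the caps, the number of non-negative solutions to x_1+…+x_3 = 11 is C(13,2) = 78.
Subtract solutions that violate a single cap (substitute x_i' = x_i − (cap_i+1)): x_1 ≥ 4 gives C(9,2) = 36; x_2 ≥ 4 gives C(9,2) = 36; x_3 ≥ 8 gives C(5,2) = 10. Together 82.
Add back pairs where two caps are both exceeded: 10 + 0 + 0 = 10.
By inclusion–exclusion the count is 78 − 82 + 10 = 6.

6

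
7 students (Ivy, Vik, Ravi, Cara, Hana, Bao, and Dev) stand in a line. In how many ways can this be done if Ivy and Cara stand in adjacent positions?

1440

Place the 5 others and the Ivy-Cara pair as 6 objects in a line; the pair has 2 internal arrangements.
That gives 2 × 6! = 2 × 720 = 1440.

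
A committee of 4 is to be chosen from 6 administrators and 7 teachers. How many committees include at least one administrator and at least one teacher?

665

With no constraint there are C(13,4) = 715 possible selections.
Subtract selections that omit an entire group: no administrators → C(7,4) = 35; no teachers → C(6,4) = 15.
Both groups omitted at once is impossible, so 715 − 50 = 665.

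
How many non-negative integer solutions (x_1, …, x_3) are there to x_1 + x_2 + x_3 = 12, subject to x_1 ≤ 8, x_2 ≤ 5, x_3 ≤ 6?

Without the upper bounds there are C(14,2) = 91 ways to split 12 among 3 variables.
Subtract solutions that violate a single cap (substitute x_i' = x_i − (cap_i+1)): x_1 ≥ 9 gives C(5,2) = 10; x_2 ≥ 6 gives C(8,2) = 28; x_3 ≥ 7 gives C(7,2) = 21. Together 59.
No two caps can be exceeded simultaneously, so the pair terms are all 0.
By inclusion–exclusion the count is 91 − 59 + 0 = 32.

32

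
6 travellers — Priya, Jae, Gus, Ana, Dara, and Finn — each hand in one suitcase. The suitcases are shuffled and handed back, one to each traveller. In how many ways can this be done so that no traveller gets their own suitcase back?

265

Let Aᵢ be the assignments in which traveller i gets their own suitcase. We want the size of the complement of A₁∪…∪A_6.
By inclusion–exclusion this is Σ_{j=0}^{6} (−1)^j C(6,j)·(6−j)!.
Computing: 720 − 720 + 360 − 120 + 30 − 6 + 1 = 265.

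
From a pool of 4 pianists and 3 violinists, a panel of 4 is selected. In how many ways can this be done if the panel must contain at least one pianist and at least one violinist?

34

Unrestricted: C(7,4) = 35 ways to pick any 4 of the 7.
Subtract selections that omit an entire group: no pianists → C(3,4) = 0; no violinists → C(4,4) = 1.
Both groups omitted at once is impossible, so 35 − 1 = 34.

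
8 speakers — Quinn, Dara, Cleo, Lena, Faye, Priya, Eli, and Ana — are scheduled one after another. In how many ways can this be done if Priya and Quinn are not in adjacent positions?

Of the 8! = 40320 arrangements, those with Priya and Quinn adjacent number 2 × 7! = 10080 (treat the pair as a block with 2 internal orders).
So 40320 − 10080 = 30240 arrangements keep them apart.

30240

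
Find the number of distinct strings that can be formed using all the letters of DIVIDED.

Letter multiplicities in DIVIDED: D×3, E×1, I×2, V×1.
Dividing 7! = 5040 by 3!·2! = 12 for the repeated letters gives 420.

420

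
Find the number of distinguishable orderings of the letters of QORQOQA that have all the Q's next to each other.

60

Treat the 3 copies of Q as a single block. The multiset to arrange is then {QQQ, A, O, O, R}, 5 items in all.
That gives (5)!/(2!) = 60 arrangements.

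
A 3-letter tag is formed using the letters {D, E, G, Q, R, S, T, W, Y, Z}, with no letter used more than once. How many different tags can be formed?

This is a permutation of 3 out of 10: P(10,3) = 10!/7!.
10 × 9 × 8 = 720.

720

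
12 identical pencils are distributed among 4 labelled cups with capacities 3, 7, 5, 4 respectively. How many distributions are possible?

86

By stars and bars, unrestricted non-negative solutions to x_1+…+x_4 = 12 number C(12+3,3) = 455.
Subtract solutions that violate a single cap (substitute x_i' = x_i − (cap_i+1)): x_1 ≥ 4 gives C(11,3) = 165; x_2 ≥ 8 gives C(7,3) = 35; x_3 ≥ 6 gives C(9,3) = 84; x_4 ≥ 5 gives C(10,3) = 120. Together 404.
Add back pairs where two caps are both exceeded: 1 + 10 + 20 + 0 + 0 + 4 = 35.
By inclusion–exclusion the count is 455 − 404 + 35 = 86.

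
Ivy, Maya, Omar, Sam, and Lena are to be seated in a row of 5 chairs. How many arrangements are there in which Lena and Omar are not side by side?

There are 5! = 120 arrangements in all. If Lena and Omar are adjacent, merging them into one block gives 2·(4)! = 48 arrangements.
Complementary counting: 120 − 48 = 72.

72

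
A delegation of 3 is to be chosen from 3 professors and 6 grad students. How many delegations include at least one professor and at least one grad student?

63

Total 3-person selections from all 9: C(9,3) = 84.
Selections missing a whole group: no professors → C(6,3) = 20; no grad students → C(3,3) = 1.
Both groups omitted at once is impossible, so 84 − 21 = 63.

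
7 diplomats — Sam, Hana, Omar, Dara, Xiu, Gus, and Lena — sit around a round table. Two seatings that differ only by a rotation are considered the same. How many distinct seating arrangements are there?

720

Fix one person's seat to break rotational symmetry; the remaining 6 people can be arranged in (6)! = 720 ways.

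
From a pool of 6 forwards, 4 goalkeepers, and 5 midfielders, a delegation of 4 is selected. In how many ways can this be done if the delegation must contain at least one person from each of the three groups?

Unrestricted: C(15,4) = 1365 ways to pick any 4 of the 15.
Subtract selections that omit an entire group: no forwards → C(9,4) = 126; no goalkeepers → C(11,4) = 330; no midfielders → C(10,4) = 210.
Add back selections omitting two groups (i.e. drawn from a single group): C(6,4) + C(4,4) + C(5,4) = 21.
By inclusion–exclusion: 1365 − 666 + 21 = 720.

720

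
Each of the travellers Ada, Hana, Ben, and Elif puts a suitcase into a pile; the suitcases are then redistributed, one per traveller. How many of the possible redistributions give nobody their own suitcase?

Count assignments avoiding every fixed point. For any j of the 4 travellers fixed to their own suitcase, the other 4−j can be arranged in (4−j)! ways.
By inclusion–exclusion this is Σ_{j=0}^{4} (−1)^j C(4,j)·(4−j)!.
Computing: 24 − 24 + 12 − 4 + 1 = 9.

9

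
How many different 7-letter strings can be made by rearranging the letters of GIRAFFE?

GIRAFFE has 7 letters with F appearing twice.
The number of distinct arrangements is 7!/(2!) = 5040/2 = 2520.

2520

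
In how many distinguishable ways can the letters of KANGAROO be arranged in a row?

The 8 letters of KANGAROO have repeats: A appearing twice and O appearing twice.
So there are 8! / (2!·2!) = 10080 distinguishable arrangements.

10080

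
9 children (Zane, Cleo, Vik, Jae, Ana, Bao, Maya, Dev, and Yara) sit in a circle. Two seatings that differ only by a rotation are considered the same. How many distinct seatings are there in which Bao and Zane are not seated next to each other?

All circular seatings of 9 people number (8)! = 40320.
Seatings with Bao beside Zane: treat them as a block with 2 internal orders, giving 2 × (7)! = 10080.
Subtracting, 40320 − 10080 = 30240.

30240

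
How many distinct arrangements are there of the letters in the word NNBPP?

30

The 5 letters of NNBPP have repeats: N appearing twice and P appearing twice.
The number of distinct arrangements is 5!/(2!·2!) = 120/4 = 30.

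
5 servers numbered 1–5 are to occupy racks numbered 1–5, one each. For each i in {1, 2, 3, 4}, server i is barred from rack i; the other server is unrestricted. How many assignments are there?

Let Aᵢ (for 1 ≤ i ≤ 4) be the placements that put server i in its forbidden rack. Any j of these fix j positions, leaving (5−j)! ways to fill the rest, and there are C(4,j) ways to pick which j.
By inclusion–exclusion, the number of valid placements is Σ_{j=0}^{4} (−1)^j C(4,j)·(5−j)!.
Computing: 120 − 96 + 36 − 8 + 1 = 53.

53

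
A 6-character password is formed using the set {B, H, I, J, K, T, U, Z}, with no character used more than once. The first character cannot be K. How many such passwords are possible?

17640

The first character has 8−1 = 7 choices (anything except K).
The remaining 5 characters are filled from the other 7 symbols without repetition: 7 × 6 × 5 × 4 × 3 = 2520.
Total: 7 × 2520 = 17640.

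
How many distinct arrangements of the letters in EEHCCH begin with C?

30

Fix C in the first position and arrange the remaining 5 letters.
Those 5 letters have E appearing twice and H appearing twice, giving (5)!/(2!·2!) = 30.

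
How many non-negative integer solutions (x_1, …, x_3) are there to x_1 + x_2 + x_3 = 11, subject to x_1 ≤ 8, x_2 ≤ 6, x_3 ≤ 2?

Ignoring the caps, the number of non-negative solutions to x_1+…+x_3 = 11 is C(13,2) = 78.
Subtract solutions that violate a single cap (substitute x_i' = x_i − (cap_i+1)): x_1 ≥ 9 gives C(4,2) = 6; x_2 ≥ 7 gives C(6,2) = 15; x_3 ≥ 3 gives C(10,2) = 45. Together 66.
Add back pairs where two caps are both exceeded: 0 + 0 + 3 = 3.
By inclusion–exclusion the count is 78 − 66 + 3 = 15.

15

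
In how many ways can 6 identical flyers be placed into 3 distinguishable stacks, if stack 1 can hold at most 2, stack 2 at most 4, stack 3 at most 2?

6

Ignoring the caps, the number of non-negative solutions to x_1+…+x_3 = 6 is C(8,2) = 28.
Subtract solutions that violate a single cap (substitute x_i' = x_i − (cap_i+1)): x_1 ≥ 3 gives C(5,2) = 10; x_2 ≥ 5 gives C(3,2) = 3; x_3 ≥ 3 gives C(5,2) = 10. Together 23.
Add back pairs where two caps are both exceeded: 0 + 1 + 0 = 1.
By inclusion–exclusion the count is 28 − 23 + 1 = 6.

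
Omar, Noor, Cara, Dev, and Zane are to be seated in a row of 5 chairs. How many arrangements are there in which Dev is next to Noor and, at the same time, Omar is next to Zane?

24

Treat {Dev,Noor} as one block (2 orders) and {Omar,Zane} as another (2 orders).
That leaves 3 units to arrange: 2 × 2 × 3! = 4 × 6 = 24.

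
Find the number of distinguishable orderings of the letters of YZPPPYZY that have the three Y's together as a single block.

60

Treat the 3 copies of Y as a single block. The multiset to arrange is then {YYY, P, P, P, Z, Z}, 6 items in all.
That gives (6)!/(3!·2!) = 60 arrangements.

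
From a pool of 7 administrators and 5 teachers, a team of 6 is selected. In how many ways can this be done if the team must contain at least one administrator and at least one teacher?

Total 6-person selections from all 12: C(12,6) = 924.
Subtract selections that omit an entire group: no administrators → C(5,6) = 0; no teachers → C(7,6) = 7.
Both groups omitted at once is impossible, so 924 − 7 = 917.

917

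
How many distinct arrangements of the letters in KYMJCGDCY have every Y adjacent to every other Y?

Treat the 2 copies of Y as a single block. The multiset to arrange is then {YY, C, C, D, G, J, K, M}, 8 items in all.
That gives (8)!/(2!) = 20160 arrangements.

20160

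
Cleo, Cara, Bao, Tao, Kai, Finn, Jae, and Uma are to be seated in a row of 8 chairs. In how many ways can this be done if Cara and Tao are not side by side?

There are 8! = 40320 arrangements in all. If Cara and Tao are adjacent, merging them into one block gives 2·(7)! = 10080 arrangements.
So 40320 − 10080 = 30240 arrangements keep them apart.

30240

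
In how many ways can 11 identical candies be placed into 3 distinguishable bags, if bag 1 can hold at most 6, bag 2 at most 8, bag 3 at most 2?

Without the upper bounds there are C(13,2) = 78 ways to split 11 among 3 bags.
Subtract solutions that violate a single cap (substitute x_i' = x_i − (cap_i+1)): x_1 ≥ 7 gives C(6,2) = 15; x_2 ≥ 9 gives C(4,2) = 6; x_3 ≥ 3 gives C(10,2) = 45. Together 66.
Add back pairs where two caps are both exceeded: 0 + 3 + 0 = 3.
By inclusion–exclusion the count is 78 − 66 + 3 = 15.

15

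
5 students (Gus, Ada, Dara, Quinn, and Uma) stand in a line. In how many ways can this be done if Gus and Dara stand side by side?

Place the 3 others and the Gus-Dara pair as 4 objects in a line; the pair has 2 internal arrangements.
That gives 2 × 4! = 2 × 24 = 48.

48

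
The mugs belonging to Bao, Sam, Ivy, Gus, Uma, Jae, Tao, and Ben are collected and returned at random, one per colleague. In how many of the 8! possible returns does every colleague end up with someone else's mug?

This is the derangement count D_8: permutations of 8 items with no fixed point.
By inclusion–exclusion this is Σ_{j=0}^{8} (−1)^j C(8,j)·(8−j)!.
Computing: 40320 − 40320 + 20160 − 6720 + 1680 − 336 + 56 − 8 + 1 = 14833.

14833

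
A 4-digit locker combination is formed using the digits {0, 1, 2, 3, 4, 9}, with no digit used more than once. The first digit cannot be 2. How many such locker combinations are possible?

The first digit has 6−1 = 5 choices (anything except 2).
The remaining 3 digits are filled from the other 5 symbols without repetition: 5 × 4 × 3 = 60.
Total: 5 × 60 = 300.

300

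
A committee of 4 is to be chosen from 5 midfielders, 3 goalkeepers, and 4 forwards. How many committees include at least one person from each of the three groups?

Total 4-person selections from all 12: C(12,4) = 495.
Selections missing a whole group: no midfielders → C(7,4) = 35; no goalkeepers → C(9,4) = 126; no forwards → C(8,4) = 70.
Add back selections omitting two groups (i.e. drawn from a single group): C(5,4) + C(3,4) + C(4,4) = 6.
By inclusion–exclusion: 495 − 231 + 6 = 270.

270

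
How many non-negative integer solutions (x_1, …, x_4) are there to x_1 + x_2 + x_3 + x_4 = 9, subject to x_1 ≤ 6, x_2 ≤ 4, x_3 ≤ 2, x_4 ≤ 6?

Ignoring the caps, the number of non-negative solutions to x_1+…+x_4 = 9 is C(12,3) = 220.
Subtract solutions that violate a single cap (substitute x_i' = x_i − (cap_i+1)): x_1 ≥ 7 gives C(5,3) = 10; x_2 ≥ 5 gives C(7,3) = 35; x_3 ≥ 3 gives C(9,3) = 84; x_4 ≥ 7 gives C(5,3) = 10. Together 139.
Add back pairs where two caps are both exceeded: 0 + 0 + 0 + 4 + 0 + 0 = 4.
By inclusion–exclusion the count is 220 − 139 + 4 = 85.

85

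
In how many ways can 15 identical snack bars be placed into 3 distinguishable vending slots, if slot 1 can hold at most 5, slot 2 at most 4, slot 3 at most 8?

6

By stars and bars, unrestricted non-negative solutions to x_1+…+x_3 = 15 number C(15+2,2) = 136.
Subtract solutions that violate a single cap (substitute x_i' = x_i − (cap_i+1)): x_1 ≥ 6 gives C(11,2) = 55; x_2 ≥ 5 gives C(12,2) = 66; x_3 ≥ 9 gives C(8,2) = 28. Together 149.
Add back pairs where two caps are both exceeded: 15 + 1 + 3 = 19.
By inclusion–exclusion the count is 136 − 149 + 19 = 6.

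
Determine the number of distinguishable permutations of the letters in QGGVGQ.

60

The 6 letters of QGGVGQ have repeats: G appearing 3 times and Q appearing twice.
Dividing 6! = 720 by 3!·2! = 12 for the repeated letters gives 60.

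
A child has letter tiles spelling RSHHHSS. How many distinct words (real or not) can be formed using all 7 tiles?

140

Letter multiplicities in RSHHHSS: H×3, R×1, S×3.
Dividing 7! = 5040 by 3!·3! = 36 for the repeated letters gives 140.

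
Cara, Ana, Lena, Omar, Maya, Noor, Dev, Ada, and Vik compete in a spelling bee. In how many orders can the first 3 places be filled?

504

There are 9 choices for 1st place, 8 for 2nd, and 7 for 3rd.
That gives 9 × 8 × 7 = 504.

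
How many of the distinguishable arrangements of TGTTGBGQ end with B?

140

With the last slot taken by B, it remains to arrange the other 7 letters (TGTTGGQ).
Those 7 letters have G appearing 3 times and T appearing 3 times, giving (7)!/(3!·3!) = 140.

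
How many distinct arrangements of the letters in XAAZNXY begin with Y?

With the first slot taken by Y, it remains to arrange the other 6 letters (XAAZNX).
Those 6 letters have A appearing twice and X appearing twice, giving (6)!/(2!·2!) = 180.

180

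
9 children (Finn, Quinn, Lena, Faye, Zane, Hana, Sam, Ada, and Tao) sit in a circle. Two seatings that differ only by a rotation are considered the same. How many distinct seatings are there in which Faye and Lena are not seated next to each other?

30240

All circular seatings of 9 people number (8)! = 40320.
Seatings with Faye beside Lena: treat them as a block with 2 internal orders, giving 2 × (7)! = 10080.
Subtracting, 40320 − 10080 = 30240.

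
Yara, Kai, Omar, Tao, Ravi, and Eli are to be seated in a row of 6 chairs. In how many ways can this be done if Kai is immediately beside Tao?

Treat {Kai, Tao} as a single unit. There are 5 units to order, and the pair itself can be ordered 2 ways.
That gives 2 × 5! = 2 × 120 = 240.

240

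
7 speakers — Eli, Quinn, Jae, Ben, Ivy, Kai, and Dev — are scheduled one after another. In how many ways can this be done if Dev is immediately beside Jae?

1440

Place the 5 others and the Dev-Jae pair as 6 objects in a line; the pair has 2 internal arrangements.
So the count is 2·(6)! = 1440.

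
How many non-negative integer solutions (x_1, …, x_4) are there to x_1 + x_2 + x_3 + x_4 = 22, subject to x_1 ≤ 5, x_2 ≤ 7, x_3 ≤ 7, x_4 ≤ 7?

Ignoring the caps, the number of non-negative solutions to x_1+…+x_4 = 22 is C(25,3) = 2300.
Subtract solutions that violate a single cap (substitute x_i' = x_i − (cap_i+1)): x_1 ≥ 6 gives C(19,3) = 969; x_2 ≥ 8 gives C(17,3) = 680; x_3 ≥ 8 gives C(17,3) = 680; x_4 ≥ 8 gives C(17,3) = 680. Together 3009.
Add back pairs where two caps are both exceeded: 165 + 165 + 165 + 84 + 84 + 84 = 747.
Subtract triples: 1 + 1 + 1 + 0 = 3.
By inclusion–exclusion the count is 2300 − 3009 + 747 − 3 = 35.

35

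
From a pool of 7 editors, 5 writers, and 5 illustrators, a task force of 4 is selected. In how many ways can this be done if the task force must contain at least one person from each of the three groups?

1225

Total 4-person selections from all 17: C(17,4) = 2380.
Subtract selections that omit an entire group: no editors → C(10,4) = 210; no writers → C(12,4) = 495; no illustrators → C(12,4) = 495.
Add back selections omitting two groups (i.e. drawn from a single group): C(7,4) + C(5,4) + C(5,4) = 45.
By inclusion–exclusion: 2380 − 1200 + 45 = 1225.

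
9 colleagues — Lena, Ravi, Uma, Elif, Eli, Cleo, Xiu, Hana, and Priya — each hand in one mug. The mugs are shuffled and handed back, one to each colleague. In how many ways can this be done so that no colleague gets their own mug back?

Let Aᵢ be the assignments in which colleague i gets their own mug. We want the size of the complement of A₁∪…∪A_9.
By inclusion–exclusion this is Σ_{j=0}^{9} (−1)^j C(9,j)·(9−j)!.
Computing: 362880 − 362880 + 181440 − 60480 + 15120 − 3024 + 504 − 72 + 9 − 1 = 133496.

133496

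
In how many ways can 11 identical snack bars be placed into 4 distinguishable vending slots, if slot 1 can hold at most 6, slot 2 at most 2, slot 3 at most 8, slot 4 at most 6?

By stars and bars, unrestricted non-negative solutions to x_1+…+x_4 = 11 number C(11+3,3) = 364.
Subtract solutions that violate a single cap (substitute x_i' = x_i − (cap_i+1)): x_1 ≥ 7 gives C(7,3) = 35; x_2 ≥ 3 gives C(11,3) = 165; x_3 ≥ 9 gives C(5,3) = 10; x_4 ≥ 7 gives C(7,3) = 35. Together 245.
Add back pairs where two caps are both exceeded: 4 + 0 + 0 + 0 + 4 + 0 = 8.
By inclusion–exclusion the count is 364 − 245 + 8 = 127.

127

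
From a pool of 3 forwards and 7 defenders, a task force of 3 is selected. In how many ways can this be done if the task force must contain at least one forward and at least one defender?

84

Unrestricted: C(10,3) = 120 ways to pick any 3 of the 10.
Selections missing a whole group: no forwards → C(7,3) = 35; no defenders → C(3,3) = 1.
Both groups omitted at once is impossible, so 120 − 36 = 84.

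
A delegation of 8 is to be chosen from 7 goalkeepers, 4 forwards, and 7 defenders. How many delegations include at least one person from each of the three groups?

With no constraint there are C(18,8) = 43758 possible selections.
Selections missing a whole group: no goalkeepers → C(11,8) = 165; no forwards → C(14,8) = 3003; no defenders → C(11,8) = 165.
Add back selections omitting two groups (i.e. drawn from a single group): C(7,8) + C(4,8) + C(7,8) = 0.
By inclusion–exclusion: 43758 − 3333 + 0 = 40425.

40425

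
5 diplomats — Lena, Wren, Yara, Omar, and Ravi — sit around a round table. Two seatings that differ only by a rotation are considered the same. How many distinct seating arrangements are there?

Seat Lena anywhere (absorbing the rotational symmetry), then permute the other 4: (4)! = 24.

24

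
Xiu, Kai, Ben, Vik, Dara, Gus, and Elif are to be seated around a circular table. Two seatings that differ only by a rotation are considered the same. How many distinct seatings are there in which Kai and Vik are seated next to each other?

Treat {Kai, Vik} as one unit (2 internal orders) and seat the resulting 6 units around the table: (5)! circular arrangements.
So 2 × (5)! = 2 × 120 = 240.

240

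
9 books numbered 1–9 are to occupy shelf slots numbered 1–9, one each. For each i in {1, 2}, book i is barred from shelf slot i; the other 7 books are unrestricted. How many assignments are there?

287280

Let Aᵢ (for i ∈ {1, 2}) be the placements that put book i in its forbidden shelf slot. Any j of these fix j positions, leaving (9−j)! ways to fill the rest, and there are C(2,j) ways to pick which j.
By inclusion–exclusion, the number of valid placements is Σ_{j=0}^{2} (−1)^j C(2,j)·(9−j)!.
Computing: 362880 − 80640 + 5040 = 287280.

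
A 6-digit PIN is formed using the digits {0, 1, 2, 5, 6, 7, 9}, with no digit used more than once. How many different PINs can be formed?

With no repetition, fill the 6 digits in order: 7 choices, then 6, down to 2.
That product is 7 × 6 × 5 × 4 × 3 × 2 = 5040.

5040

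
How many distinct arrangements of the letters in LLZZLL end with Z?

5

With the last slot taken by Z, it remains to arrange the other 5 letters (LLZLL).
Those 5 letters have L appearing 4 times, giving (5)!/(4!) = 5.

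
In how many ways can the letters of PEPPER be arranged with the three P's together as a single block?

Treat the 3 copies of P as a single block. The multiset to arrange is then {PPP, E, E, R}, 4 items in all.
That gives (4)!/(2!) = 12 arrangements.

12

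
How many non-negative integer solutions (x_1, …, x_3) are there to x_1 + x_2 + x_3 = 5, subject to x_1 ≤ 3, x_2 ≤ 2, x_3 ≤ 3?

9

By stars and bars, unrestricted non-negative solutions to x_1+…+x_3 = 5 number C(5+2,2) = 21.
Subtract solutions that violate a single cap (substitute x_i' = x_i − (cap_i+1)): x_1 ≥ 4 gives C(3,2) = 3; x_2 ≥ 3 gives C(4,2) = 6; x_3 ≥ 4 gives C(3,2) = 3. Together 12.
No two caps can be exceeded simultaneously, so the pair terms are all 0.
By inclusion–exclusion the count is 21 − 12 + 0 = 9.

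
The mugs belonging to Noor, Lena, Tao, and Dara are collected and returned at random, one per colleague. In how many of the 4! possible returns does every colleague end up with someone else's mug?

This is the derangement count D_4: permutations of 4 items with no fixed point.
By inclusion–exclusion this is Σ_{j=0}^{4} (−1)^j C(4,j)·(4−j)!.
Computing: 24 − 24 + 12 − 4 + 1 = 9.

9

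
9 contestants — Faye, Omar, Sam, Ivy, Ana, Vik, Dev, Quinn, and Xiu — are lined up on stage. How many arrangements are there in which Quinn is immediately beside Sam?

80640

Treat {Quinn, Sam} as a single unit. There are 8 units to order, and the pair itself can be ordered 2 ways.
So the count is 2·(8)! = 80640.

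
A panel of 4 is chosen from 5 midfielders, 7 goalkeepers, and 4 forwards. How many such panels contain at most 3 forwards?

1819

Split by how many forwards are chosen (0 through 3).
Sum: C(4,0)·C(12,4) + C(4,1)·C(12,3) + C(4,2)·C(12,2) + C(4,3)·C(12,1) = 495 + 880 + 396 + 48 = 1819.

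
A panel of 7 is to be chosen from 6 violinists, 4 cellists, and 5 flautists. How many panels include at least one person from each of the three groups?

5949

Total 7-person selections from all 15: C(15,7) = 6435.
Subtract selections that omit an entire group: no violinists → C(9,7) = 36; no cellists → C(11,7) = 330; no flautists → C(10,7) = 120.
Add back selections omitting two groups (i.e. drawn from a single group): C(6,7) + C(4,7) + C(5,7) = 0.
By inclusion–exclusion: 6435 − 486 + 0 = 5949.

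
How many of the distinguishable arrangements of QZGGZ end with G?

12

Fix G in the last position and arrange the remaining 4 letters.
Those 4 letters have Z appearing twice, giving (4)!/(2!) = 12.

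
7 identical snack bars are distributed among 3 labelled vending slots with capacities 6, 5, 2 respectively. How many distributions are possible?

17

By stars and bars, unrestricted non-negative solutions to x_1+…+x_3 = 7 number C(7+2,2) = 36.
Subtract solutions that violate a single cap (substitute x_i' = x_i − (cap_i+1)): x_1 ≥ 7 gives C(2,2) = 1; x_2 ≥ 6 gives C(3,2) = 3; x_3 ≥ 3 gives C(6,2) = 15. Together 19.
No two caps can be exceeded simultaneously, so the pair terms are all 0.
By inclusion–exclusion the count is 36 − 19 + 0 = 17.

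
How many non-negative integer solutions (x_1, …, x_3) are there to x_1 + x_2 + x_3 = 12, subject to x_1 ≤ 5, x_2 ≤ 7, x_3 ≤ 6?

Without the upper bounds there are C(14,2) = 91 ways to split 12 among 3 variables.
Subtract solutions that violate a single cap (substitute x_i' = x_i − (cap_i+1)): x_1 ≥ 6 gives C(8,2) = 28; x_2 ≥ 8 gives C(6,2) = 15; x_3 ≥ 7 gives C(7,2) = 21. Together 64.
No two caps can be exceeded simultaneously, so the pair terms are all 0.
By inclusion–exclusion the count is 91 − 64 + 0 = 27.

27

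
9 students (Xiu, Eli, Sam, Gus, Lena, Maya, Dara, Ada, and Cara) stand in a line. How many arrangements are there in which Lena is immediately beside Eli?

80640

Glue Lena and Eli into one block (2 internal orders), leaving 8 units to arrange in a row.
That gives 2 × 8! = 2 × 40320 = 80640.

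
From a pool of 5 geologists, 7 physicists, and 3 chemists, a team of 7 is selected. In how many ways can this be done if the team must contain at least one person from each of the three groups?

With no constraint there are C(15,7) = 6435 possible selections.
Selections missing a whole group: no geologists → C(10,7) = 120; no physicists → C(8,7) = 8; no chemists → C(12,7) = 792.
Add back selections omitting two groups (i.e. drawn from a single group): C(5,7) + C(7,7) + C(3,7) = 1.
By inclusion–exclusion: 6435 − 920 + 1 = 5516.

5516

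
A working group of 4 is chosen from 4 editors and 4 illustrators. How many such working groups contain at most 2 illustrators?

53

Split by how many illustrators are chosen (0 through 2).
Sum: C(4,0)·C(4,4) + C(4,1)·C(4,3) + C(4,2)·C(4,2) = 1 + 16 + 36 = 53.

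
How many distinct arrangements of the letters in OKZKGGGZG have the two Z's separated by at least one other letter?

Total arrangements of OKZKGGGZG: 9!/(4!·2!·2!) = 3780.
If the two Z's are adjacent, glue them into one block, leaving 8 items to arrange: (8)!/(4!·2!) = 840 ways.
Subtracting, 3780 − 840 = 2940 arrangements keep the Z's apart.

2940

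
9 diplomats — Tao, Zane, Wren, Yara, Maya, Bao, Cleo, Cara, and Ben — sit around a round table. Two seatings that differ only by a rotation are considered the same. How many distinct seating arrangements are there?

40320

Around a circle, 9 distinct people have 9!/9 = (8)! = 40320 rotationally distinct seatings.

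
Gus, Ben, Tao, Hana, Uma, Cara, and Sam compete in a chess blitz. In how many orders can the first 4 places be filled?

840

This is an ordered selection of 4 from 7: P(7,4).
That gives 7 × 6 × 5 × 4 = 840.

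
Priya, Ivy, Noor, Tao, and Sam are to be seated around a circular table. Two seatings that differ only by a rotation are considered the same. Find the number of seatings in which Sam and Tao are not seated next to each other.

12

All circular seatings of 5 people number (4)! = 24.
Seatings with Sam beside Tao: treat them as a block with 2 internal orders, giving 2 × (3)! = 12.
Subtracting, 24 − 12 = 12.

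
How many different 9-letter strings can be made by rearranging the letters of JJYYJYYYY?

Letter multiplicities in JJYYJYYYY: J×3, Y×6.
The number of distinct arrangements is 9!/(6!·3!) = 362880/4320 = 84.

84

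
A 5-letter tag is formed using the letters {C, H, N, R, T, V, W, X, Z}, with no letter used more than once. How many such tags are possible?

With no repetition, fill the 5 letters in order: 9 choices, then 8, down to 5.
That product is 9 × 8 × 7 × 6 × 5 = 15120.

15120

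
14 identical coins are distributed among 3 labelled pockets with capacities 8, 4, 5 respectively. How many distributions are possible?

Without the upper bounds there are C(16,2) = 120 ways to split 14 among 3 pockets.
Subtract solutions that violate a single cap (substitute x_i' = x_i − (cap_i+1)): x_1 ≥ 9 gives C(7,2) = 21; x_2 ≥ 5 gives C(11,2) = 55; x_3 ≥ 6 gives C(10,2) = 45. Together 121.
Add back pairs where two caps are both exceeded: 1 + 0 + 10 = 11.
By inclusion–exclusion the count is 120 − 121 + 11 = 10.

10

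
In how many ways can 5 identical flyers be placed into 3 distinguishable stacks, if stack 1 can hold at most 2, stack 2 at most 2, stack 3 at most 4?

Without the upper bounds there are C(7,2) = 21 ways to split 5 among 3 stacks.
Subtract solutions that violate a single cap (substitute x_i' = x_i − (cap_i+1)): x_1 ≥ 3 gives C(4,2) = 6; x_2 ≥ 3 gives C(4,2) = 6; x_3 ≥ 5 gives C(2,2) = 1. Together 13.
No two caps can be exceeded simultaneously, so the pair terms are all 0.
By inclusion–exclusion the count is 21 − 13 + 0 = 8.

8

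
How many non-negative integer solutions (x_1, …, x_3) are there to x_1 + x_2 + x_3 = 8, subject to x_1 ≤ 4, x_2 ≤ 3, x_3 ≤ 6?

17

Ignoring the caps, the number of non-negative solutions to x_1+…+x_3 = 8 is C(10,2) = 45.
Subtract solutions that violate a single cap (substitute x_i' = x_i − (cap_i+1)): x_1 ≥ 5 gives C(5,2) = 10; x_2 ≥ 4 gives C(6,2) = 15; x_3 ≥ 7 gives C(3,2) = 3. Together 28.
No two caps can be exceeded simultaneously, so the pair terms are all 0.
By inclusion–exclusion the count is 45 − 28 + 0 = 17.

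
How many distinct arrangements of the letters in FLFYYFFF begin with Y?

With the first slot taken by Y, it remains to arrange the other 7 letters (FLFYFFF).
Those 7 letters have F appearing 5 times, giving (7)!/(5!) = 42.

42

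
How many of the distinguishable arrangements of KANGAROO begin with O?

2520

With the first slot taken by O, it remains to arrange the other 7 letters (KANGARO).
Those 7 letters have A appearing twice, giving (7)!/(2!) = 2520.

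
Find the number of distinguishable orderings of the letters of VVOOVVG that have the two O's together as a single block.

30

Treat the 2 copies of O as a single block. The multiset to arrange is then {OO, G, V, V, V, V}, 6 items in all.
That gives (6)!/(4!) = 30 arrangements.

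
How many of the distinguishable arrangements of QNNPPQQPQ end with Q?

560

Fix Q in the last position and arrange the remaining 8 letters.
Those 8 letters have N appearing twice, P appearing 3 times, and Q appearing 3 times, giving (8)!/(3!·3!·2!) = 560.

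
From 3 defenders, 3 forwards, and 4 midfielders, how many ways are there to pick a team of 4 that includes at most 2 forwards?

203

Split by how many forwards are chosen (0 through 2).
Sum: C(3,0)·C(7,4) + C(3,1)·C(7,3) + C(3,2)·C(7,2) = 35 + 105 + 63 = 203.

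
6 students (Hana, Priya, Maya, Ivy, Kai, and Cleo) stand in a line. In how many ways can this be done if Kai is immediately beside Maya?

240

Glue Kai and Maya into one block (2 internal orders), leaving 5 units to arrange in a row.
That gives 2 × 5! = 2 × 120 = 240.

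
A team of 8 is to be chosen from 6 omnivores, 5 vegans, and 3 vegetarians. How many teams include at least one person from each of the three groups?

With no constraint there are C(14,8) = 3003 possible selections.
Selections missing a whole group: no omnivores → C(8,8) = 1; no vegans → C(9,8) = 9; no vegetarians → C(11,8) = 165.
Add back selections omitting two groups (i.e. drawn from a single group): C(6,8) + C(5,8) + C(3,8) = 0.
By inclusion–exclusion: 3003 − 175 + 0 = 2828.

2828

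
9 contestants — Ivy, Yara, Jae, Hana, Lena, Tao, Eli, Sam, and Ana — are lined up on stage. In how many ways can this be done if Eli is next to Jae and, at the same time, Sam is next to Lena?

Treat {Eli,Jae} as one block (2 orders) and {Sam,Lena} as another (2 orders).
That leaves 7 units to arrange: 2 × 2 × 7! = 4 × 5040 = 20160.

20160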